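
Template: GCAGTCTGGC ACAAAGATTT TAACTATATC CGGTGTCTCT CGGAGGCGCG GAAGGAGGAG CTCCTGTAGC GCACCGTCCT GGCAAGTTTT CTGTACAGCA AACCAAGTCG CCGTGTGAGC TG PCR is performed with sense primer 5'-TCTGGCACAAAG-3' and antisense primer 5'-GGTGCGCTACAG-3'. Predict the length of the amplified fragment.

71 bp

The forward primer matches the template at positions 5–16.
The reverse primer's reverse complement is CTGTAGCGCACC, which matches the template at positions 64–75.
Amplicon spans positions 5–75: 71 bp.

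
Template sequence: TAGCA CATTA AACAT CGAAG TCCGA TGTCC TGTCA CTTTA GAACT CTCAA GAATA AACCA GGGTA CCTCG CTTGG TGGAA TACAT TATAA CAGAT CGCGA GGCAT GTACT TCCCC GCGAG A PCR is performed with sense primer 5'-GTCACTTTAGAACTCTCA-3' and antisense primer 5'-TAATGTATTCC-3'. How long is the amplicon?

56 bp

Forward primer GTCACTTTAGAACTCTCA is found on the top strand at positions 32–49.
Taking the reverse complement of TAATGTATTCC gives GGAATACATTA, found at positions 77–87 on the template; the primer anneals here to the top strand with its 3' end pointing upstream.
Amplicon spans positions 32–87: 56 bp.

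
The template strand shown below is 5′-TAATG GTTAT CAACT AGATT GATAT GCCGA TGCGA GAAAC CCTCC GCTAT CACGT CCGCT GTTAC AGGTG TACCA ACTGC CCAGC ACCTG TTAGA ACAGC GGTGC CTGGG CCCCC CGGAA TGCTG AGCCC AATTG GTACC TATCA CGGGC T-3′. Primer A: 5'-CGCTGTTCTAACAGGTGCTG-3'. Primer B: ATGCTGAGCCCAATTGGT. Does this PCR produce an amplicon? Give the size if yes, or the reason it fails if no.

Primer A (CGCTGTTCTAACAGGTGCTG) has reverse complement CAGCACCTGTTAGAACAGCG, which matches the top strand at positions 82–101; primer A anneals to the top strand there with its 3' end pointing upstream toward position 82.
Primer B (ATGCTGAGCCCAATTGGT) matches the top strand directly at positions 120–137; it anneals to the bottom strand with its 3' end pointing downstream toward position 137.
The 3' ends diverge (primer A extends toward position 1, primer B toward position 151), so the primers never converge on a shared product.

No product — the primers' 3' ends point away from each other.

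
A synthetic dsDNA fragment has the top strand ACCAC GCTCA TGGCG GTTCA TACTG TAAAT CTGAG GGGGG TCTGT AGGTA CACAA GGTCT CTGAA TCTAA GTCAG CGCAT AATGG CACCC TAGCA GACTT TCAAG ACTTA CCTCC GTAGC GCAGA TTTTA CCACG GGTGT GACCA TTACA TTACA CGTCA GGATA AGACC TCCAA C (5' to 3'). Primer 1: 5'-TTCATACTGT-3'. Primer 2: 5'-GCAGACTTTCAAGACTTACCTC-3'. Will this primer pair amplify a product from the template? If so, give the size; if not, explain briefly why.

No product — both primers anneal to the same strand and extend in the same direction.

Primer 1 (TTCATACTGT) matches the top strand at positions 17–26 (3' end points downstream).
Primer 2 (GCAGACTTTCAAGACTTACCTC) also matches the top strand directly, at positions 93–114 — its reverse complement GAGGTAAGTCTTGAAAGTCTGC is not present.
Both primers anneal to the bottom strand with 3' ends pointing the same way, so neither can prime synthesis back toward the other.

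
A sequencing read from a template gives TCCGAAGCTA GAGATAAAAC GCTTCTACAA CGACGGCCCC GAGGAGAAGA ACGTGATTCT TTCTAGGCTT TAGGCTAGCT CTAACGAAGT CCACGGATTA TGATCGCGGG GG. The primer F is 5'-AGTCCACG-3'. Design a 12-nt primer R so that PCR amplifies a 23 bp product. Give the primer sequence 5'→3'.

5'-CCCGCGATCATA-3'

The forward primer binds at positions 88–95, so a 23 bp product ends at position 88 + 23 − 1 = 110.
The reverse primer anneals to the top strand over positions 99–110, i.e. to TATGATCGCGGG.
Its sequence written 5'→3' is the reverse complement: CCCGCGATCATA.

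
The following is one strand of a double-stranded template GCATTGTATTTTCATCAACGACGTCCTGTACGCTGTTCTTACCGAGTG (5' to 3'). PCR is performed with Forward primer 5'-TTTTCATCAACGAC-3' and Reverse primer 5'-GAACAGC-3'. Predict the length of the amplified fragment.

The forward primer matches the template at positions 9–22.
The reverse primer's reverse complement is GCTGTTC, which matches the template at positions 32–38.
Product length = (reverse-primer end) − (forward-primer start) + 1 = 38 − 9 + 1 = 30 bp.

30 bp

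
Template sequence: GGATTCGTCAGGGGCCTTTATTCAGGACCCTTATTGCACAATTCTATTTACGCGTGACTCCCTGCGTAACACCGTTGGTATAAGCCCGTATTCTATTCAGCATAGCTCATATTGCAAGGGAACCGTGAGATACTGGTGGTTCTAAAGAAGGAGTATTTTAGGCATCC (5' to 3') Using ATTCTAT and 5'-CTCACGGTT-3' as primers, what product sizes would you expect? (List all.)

The forward primer ATTCTAT matches the top strand at positions 41–47, 90–96.
The reverse primer's reverse complement is AACCGTGAG, matching at positions 121–129.
Each forward site pairs with the reverse site to give a product ending at position 129: sizes 89, 40 bp.

89 bp, 40 bp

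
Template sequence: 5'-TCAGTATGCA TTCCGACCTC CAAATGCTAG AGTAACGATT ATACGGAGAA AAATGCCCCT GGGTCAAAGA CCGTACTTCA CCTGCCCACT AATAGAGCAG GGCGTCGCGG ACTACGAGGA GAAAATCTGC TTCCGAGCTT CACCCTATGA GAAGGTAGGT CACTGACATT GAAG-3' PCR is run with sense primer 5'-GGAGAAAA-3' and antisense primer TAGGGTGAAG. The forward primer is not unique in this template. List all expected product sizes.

103 bp, 30 bp

The forward primer GGAGAAAA matches the top strand at positions 45–52, 118–125.
The reverse primer's reverse complement is CTTCACCCTA, matching at positions 138–147.
Each forward site pairs with the reverse site to give a product ending at position 147: sizes 103, 30 bp.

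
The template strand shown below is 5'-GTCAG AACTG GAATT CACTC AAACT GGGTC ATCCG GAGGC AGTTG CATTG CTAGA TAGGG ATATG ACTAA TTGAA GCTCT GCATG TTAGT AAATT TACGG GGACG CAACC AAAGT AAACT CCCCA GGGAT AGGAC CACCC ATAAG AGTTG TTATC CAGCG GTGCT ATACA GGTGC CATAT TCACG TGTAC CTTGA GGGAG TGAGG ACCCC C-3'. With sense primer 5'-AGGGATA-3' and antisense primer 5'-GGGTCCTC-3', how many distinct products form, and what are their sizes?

The forward primer AGGGATA matches the top strand at positions 57–63, 125–131.
The reverse primer's reverse complement is GAGGACCC, matching at positions 202–209.
Each forward site pairs with the reverse site to give a product ending at position 209: sizes 153, 85 bp.

Two products: 153 bp, 85 bp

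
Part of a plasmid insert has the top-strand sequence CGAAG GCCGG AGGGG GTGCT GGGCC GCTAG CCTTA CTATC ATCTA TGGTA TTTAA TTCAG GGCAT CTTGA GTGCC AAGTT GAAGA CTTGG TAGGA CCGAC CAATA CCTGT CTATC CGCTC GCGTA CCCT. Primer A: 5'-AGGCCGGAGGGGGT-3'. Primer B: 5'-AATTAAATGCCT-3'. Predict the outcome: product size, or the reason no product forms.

No product — primer B has no binding site in the template.

Primer B (AATTAAATGCCT) does not match the top strand, and its reverse complement AGGCATTTAATT does not match either.
With no annealing site for primer B, no amplification occurs.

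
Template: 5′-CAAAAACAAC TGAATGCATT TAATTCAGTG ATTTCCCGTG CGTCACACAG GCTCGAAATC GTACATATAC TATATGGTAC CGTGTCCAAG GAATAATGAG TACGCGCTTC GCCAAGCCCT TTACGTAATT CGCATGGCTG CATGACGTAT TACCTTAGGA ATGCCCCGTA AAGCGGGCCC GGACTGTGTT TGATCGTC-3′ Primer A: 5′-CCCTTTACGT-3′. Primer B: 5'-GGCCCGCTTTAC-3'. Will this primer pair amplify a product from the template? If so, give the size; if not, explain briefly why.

Primer A (CCCTTTACGT) matches the top strand at positions 117–126; it acts as a forward primer.
Primer B's reverse complement is GTAAAGCGGGCC, matching the top strand at positions 168–179; it acts as a reverse primer.
The 3' ends face each other across positions 117–179, giving a 63 bp product.

Yes — a 63 bp product.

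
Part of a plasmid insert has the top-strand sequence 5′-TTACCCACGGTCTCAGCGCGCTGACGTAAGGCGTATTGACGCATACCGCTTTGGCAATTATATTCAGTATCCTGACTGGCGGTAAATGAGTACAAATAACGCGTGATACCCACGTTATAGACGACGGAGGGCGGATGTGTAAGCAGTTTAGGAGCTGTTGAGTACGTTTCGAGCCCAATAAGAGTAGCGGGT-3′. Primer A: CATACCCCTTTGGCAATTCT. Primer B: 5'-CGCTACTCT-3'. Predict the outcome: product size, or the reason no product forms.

Primer A (CATACCCCTTTGGCAATTCT) does not match the top strand, and its reverse complement AGAATTGCCAAAGGGGTATG does not match either.
With no annealing site for primer A, no amplification occurs.

No product — primer A has no binding site in the template.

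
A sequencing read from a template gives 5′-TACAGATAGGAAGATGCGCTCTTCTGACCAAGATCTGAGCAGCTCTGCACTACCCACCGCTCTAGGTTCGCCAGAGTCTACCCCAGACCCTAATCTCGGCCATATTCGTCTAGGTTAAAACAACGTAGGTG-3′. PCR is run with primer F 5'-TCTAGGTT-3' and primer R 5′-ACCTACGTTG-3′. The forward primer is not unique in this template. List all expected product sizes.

70 bp, 22 bp

The forward primer TCTAGGTT matches the top strand at positions 61–68, 109–116.
The reverse primer's reverse complement is CAACGTAGGT, matching at positions 121–130.
Each forward site pairs with the reverse site to give a product ending at position 130: sizes 70, 22 bp.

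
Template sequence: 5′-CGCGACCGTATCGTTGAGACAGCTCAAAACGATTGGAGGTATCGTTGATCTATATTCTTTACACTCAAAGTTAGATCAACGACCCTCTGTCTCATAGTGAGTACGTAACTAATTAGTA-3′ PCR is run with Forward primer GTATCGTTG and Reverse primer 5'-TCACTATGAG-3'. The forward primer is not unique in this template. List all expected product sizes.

The forward primer GTATCGTTG matches the top strand at positions 8–16, 39–47.
The reverse primer's reverse complement is CTCATAGTGA, matching at positions 91–100.
Each forward site pairs with the reverse site to give a product ending at position 100: sizes 93, 62 bp.

93 bp, 62 bp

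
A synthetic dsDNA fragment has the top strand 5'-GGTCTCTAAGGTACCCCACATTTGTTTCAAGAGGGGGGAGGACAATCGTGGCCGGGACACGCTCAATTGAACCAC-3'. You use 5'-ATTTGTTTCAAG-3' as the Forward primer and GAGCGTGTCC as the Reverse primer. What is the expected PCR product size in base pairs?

45 bp

Forward primer ATTTGTTTCAAG is found on the top strand at positions 20–31.
The reverse primer's reverse complement is GGACACGCTC, which matches the template at positions 55–64.
The product runs from position 20 to position 64, so its length is 64 − 20 + 1 = 45 bp.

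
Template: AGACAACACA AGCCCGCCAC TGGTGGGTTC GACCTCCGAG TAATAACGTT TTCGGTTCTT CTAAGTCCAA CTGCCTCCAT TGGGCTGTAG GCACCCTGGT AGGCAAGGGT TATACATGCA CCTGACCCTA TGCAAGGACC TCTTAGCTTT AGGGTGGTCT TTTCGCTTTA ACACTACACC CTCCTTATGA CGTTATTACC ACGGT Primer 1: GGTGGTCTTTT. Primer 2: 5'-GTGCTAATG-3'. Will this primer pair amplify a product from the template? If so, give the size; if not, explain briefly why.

Primer 2 (GTGCTAATG) does not match the top strand, and its reverse complement CATTAGCAC does not match either.
With no annealing site for primer 2, no amplification occurs.

No product — primer 2 has no binding site in the template.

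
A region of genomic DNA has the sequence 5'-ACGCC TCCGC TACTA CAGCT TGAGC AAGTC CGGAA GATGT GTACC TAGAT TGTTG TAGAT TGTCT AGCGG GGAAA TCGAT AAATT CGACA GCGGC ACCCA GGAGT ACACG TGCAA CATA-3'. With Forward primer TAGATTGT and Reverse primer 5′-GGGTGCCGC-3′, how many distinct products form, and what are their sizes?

The forward primer TAGATTGT matches the top strand at positions 46–53, 56–63.
The reverse primer's reverse complement is GCGGCACCC, matching at positions 91–99.
Each forward site pairs with the reverse site to give a product ending at position 99: sizes 54, 44 bp.

Two products: 54 bp, 44 bp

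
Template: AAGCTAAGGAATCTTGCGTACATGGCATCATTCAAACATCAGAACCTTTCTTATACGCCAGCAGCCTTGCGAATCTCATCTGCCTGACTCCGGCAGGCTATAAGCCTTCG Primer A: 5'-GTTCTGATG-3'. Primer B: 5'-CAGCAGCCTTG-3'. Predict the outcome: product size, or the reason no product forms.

Primer A (GTTCTGATG) has reverse complement CATCAGAAC, which matches the top strand at positions 37–45; primer A anneals to the top strand there with its 3' end pointing upstream toward position 37.
Primer B (CAGCAGCCTTG) matches the top strand directly at positions 59–69; it anneals to the bottom strand with its 3' end pointing downstream toward position 69.
The 3' ends diverge (primer A extends toward position 1, primer B toward position 110), so the primers never converge on a shared product.

No product — the primers' 3' ends point away from each other.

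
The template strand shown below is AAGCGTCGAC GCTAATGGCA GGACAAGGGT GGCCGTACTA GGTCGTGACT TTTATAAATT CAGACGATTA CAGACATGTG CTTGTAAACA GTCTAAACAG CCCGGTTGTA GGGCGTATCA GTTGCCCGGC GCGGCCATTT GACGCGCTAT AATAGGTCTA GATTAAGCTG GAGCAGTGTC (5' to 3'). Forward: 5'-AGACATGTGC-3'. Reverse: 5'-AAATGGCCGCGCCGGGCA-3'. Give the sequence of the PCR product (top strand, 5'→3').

Forward primer AGACATGTGC is found on the top strand at positions 72–81.
Reverse complement of the reverse primer: TGCCCGGCGCGGCCATTT. This occurs on the top strand at positions 123–140.
The product is the template from position 72 through 140 (69 bp).

5'-AGACATGTGCTTGTAAACAGTCTAAACAGCCCGGTTGTAGGGCGTATCAGTTGCCCGGCGCGGCCATTT-3'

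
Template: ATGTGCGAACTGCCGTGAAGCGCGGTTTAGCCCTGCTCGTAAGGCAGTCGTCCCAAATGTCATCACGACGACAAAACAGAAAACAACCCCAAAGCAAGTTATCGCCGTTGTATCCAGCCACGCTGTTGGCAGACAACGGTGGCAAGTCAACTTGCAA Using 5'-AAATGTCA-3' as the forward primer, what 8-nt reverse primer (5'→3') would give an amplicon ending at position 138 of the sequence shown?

The forward primer binds at positions 55–62; the product's 3' end on the top strand is position 138.
The reverse primer anneals to the top strand over positions 131–138, i.e. to AGACAACG.
Its sequence written 5'→3' is the reverse complement: CGTTGTCT.

5'-CGTTGTCT-3'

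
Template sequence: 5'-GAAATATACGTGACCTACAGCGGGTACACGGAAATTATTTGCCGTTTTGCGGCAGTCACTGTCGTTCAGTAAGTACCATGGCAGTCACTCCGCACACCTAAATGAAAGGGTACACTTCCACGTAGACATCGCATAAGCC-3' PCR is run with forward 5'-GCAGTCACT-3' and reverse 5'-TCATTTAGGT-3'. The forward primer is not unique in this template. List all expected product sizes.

The forward primer GCAGTCACT matches the top strand at positions 52–60, 81–89.
The reverse primer's reverse complement is ACCTAAATGA, matching at positions 96–105.
Each forward site pairs with the reverse site to give a product ending at position 105: sizes 54, 25 bp.

54 bp, 25 bp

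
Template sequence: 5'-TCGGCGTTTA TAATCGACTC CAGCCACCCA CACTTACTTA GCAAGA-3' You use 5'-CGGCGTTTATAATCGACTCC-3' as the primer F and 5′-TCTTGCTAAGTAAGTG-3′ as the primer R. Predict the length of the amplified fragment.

45 bp

The forward primer matches the template at positions 2–21.
Reverse complement of the reverse primer: CACTTACTTAGCAAGA. This occurs on the top strand at positions 31–46.
Amplicon spans positions 2–46: 45 bp.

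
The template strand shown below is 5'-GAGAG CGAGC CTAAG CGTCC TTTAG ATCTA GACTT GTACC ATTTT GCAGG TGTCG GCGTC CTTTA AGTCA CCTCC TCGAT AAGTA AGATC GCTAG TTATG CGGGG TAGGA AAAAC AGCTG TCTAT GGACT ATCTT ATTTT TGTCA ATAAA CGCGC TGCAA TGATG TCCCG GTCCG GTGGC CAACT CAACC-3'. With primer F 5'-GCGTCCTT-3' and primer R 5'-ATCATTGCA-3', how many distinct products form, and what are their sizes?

Two products: 150 bp, 109 bp

The forward primer GCGTCCTT matches the top strand at positions 15–22, 56–63.
The reverse primer's reverse complement is TGCAATGAT, matching at positions 156–164.
Each forward site pairs with the reverse site to give a product ending at position 164: sizes 150, 109 bp.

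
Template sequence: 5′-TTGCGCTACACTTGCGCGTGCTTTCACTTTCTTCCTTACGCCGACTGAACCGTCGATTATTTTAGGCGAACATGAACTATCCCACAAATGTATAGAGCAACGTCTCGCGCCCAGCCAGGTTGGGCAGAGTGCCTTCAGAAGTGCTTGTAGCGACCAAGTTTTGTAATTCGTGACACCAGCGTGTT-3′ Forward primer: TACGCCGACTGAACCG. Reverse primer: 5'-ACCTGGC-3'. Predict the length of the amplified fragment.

Scanning the template, TACGCCGACTGAACCG occurs at positions 37–52; this primer anneals to the bottom strand there with its 3' end pointing downstream.
Taking the reverse complement of ACCTGGC gives GCCAGGT, found at positions 114–120 on the template; the primer anneals here to the top strand with its 3' end pointing upstream.
Product length = (reverse-primer end) − (forward-primer start) + 1 = 120 − 37 + 1 = 84 bp.

84 bp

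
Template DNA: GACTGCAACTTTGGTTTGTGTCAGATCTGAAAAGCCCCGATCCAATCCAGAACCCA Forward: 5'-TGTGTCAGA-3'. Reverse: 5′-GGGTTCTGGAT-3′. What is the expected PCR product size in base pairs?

The forward primer matches the template at positions 17–25.
Reverse complement of the reverse primer: ATCCAGAACCC. This occurs on the top strand at positions 45–55.
Product length = (reverse-primer end) − (forward-primer start) + 1 = 55 − 17 + 1 = 39 bp.

39 bp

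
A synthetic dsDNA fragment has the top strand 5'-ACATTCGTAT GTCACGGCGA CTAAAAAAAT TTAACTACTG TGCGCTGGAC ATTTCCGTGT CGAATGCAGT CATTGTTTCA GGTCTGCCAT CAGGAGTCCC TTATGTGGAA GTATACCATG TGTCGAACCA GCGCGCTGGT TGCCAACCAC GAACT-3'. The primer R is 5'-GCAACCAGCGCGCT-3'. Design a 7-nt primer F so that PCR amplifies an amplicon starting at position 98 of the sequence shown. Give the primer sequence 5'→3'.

The reverse primer's reverse complement AGCGCGCTGGTTGC matches the template at positions 130–143; the product starts at position 98.
The forward primer is identical to the top strand over positions 98–104: CCCTTAT.

5'-CCCTTAT-3'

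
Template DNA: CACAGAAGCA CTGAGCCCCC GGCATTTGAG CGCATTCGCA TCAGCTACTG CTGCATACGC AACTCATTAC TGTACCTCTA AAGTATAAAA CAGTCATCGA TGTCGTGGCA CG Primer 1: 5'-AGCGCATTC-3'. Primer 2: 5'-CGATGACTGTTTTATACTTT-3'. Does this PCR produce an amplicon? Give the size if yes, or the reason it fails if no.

Yes — a 71 bp product.

Primer 1 (AGCGCATTC) matches the top strand at positions 29–37; it acts as a forward primer.
Primer 2's reverse complement is AAAGTATAAAACAGTCATCG, matching the top strand at positions 80–99; it acts as a reverse primer.
The 3' ends face each other across positions 29–99, giving a 71 bp product.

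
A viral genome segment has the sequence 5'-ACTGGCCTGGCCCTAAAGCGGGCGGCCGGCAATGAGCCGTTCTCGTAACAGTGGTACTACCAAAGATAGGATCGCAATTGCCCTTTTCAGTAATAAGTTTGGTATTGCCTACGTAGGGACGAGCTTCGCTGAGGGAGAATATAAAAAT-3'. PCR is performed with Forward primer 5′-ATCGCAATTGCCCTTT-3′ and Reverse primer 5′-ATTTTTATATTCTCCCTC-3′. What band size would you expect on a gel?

78 bp

Scanning the template, ATCGCAATTGCCCTTT occurs at positions 71–86; this primer anneals to the bottom strand there with its 3' end pointing downstream.
Taking the reverse complement of ATTTTTATATTCTCCCTC gives GAGGGAGAATATAAAAAT, found at positions 131–148 on the template; the primer anneals here to the top strand with its 3' end pointing upstream.
Amplicon spans positions 71–148: 78 bp.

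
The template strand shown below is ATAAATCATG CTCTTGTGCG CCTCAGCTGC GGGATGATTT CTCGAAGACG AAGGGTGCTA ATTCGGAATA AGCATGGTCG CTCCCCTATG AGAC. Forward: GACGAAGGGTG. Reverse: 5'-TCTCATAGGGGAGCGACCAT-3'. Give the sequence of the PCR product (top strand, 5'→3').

5'-GACGAAGGGTGCTAATTCGGAATAAGCATGGTCGCTCCCCTATGAGA-3'

The forward primer matches the template at positions 47–57.
The reverse primer's reverse complement is ATGGTCGCTCCCCTATGAGA, which matches the template at positions 74–93.
The product is the template from position 47 through 93 (47 bp).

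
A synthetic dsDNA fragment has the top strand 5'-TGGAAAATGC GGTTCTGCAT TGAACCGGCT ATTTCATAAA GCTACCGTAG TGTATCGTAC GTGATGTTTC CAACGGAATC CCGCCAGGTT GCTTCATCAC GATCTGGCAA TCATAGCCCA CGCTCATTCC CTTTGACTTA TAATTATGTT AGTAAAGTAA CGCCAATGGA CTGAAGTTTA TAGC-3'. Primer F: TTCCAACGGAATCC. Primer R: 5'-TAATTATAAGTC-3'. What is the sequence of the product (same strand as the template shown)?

Scanning the template, TTCCAACGGAATCC occurs at positions 68–81; this primer anneals to the bottom strand there with its 3' end pointing downstream.
Taking the reverse complement of TAATTATAAGTC gives GACTTATAATTA, found at positions 135–146 on the template; the primer anneals here to the top strand with its 3' end pointing upstream.
The product is the template from position 68 through 146 (79 bp).

5'-TTCCAACGGAATCCCGCCAGGTTGCTTCATCACGATCTGGCAATCATAGCCCACGCTCATTCCCTTTGACTTATAATTA-3'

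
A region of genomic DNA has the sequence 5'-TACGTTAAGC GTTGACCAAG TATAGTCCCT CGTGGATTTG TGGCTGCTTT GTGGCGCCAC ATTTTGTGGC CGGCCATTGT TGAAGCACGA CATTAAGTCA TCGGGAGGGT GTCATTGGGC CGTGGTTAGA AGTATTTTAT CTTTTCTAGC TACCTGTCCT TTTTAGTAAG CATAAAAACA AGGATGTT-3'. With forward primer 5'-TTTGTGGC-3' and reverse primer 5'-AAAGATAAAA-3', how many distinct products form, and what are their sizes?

Three products: 108 bp, 97 bp, 82 bp

The forward primer TTTGTGGC matches the top strand at positions 37–44, 48–55, 63–70.
The reverse primer's reverse complement is TTTTATCTTT, matching at positions 135–144.
Each forward site pairs with the reverse site to give a product ending at position 144: sizes 108, 97, 82 bp.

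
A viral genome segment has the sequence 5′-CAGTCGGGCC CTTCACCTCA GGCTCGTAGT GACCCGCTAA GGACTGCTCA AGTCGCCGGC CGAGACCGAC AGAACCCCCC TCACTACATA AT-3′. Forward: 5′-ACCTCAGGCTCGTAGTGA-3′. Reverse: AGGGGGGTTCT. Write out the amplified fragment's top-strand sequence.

5'-ACCTCAGGCTCGTAGTGACCCGCTAAGGACTGCTCAAGTCGCCGGCCGAGACCGACAGAACCCCCCT-3'

Scanning the template, ACCTCAGGCTCGTAGTGA occurs at positions 15–32; this primer anneals to the bottom strand there with its 3' end pointing downstream.
Taking the reverse complement of AGGGGGGTTCT gives AGAACCCCCCT, found at positions 71–81 on the template; the primer anneals here to the top strand with its 3' end pointing upstream.
The product is the template from position 15 through 81 (67 bp).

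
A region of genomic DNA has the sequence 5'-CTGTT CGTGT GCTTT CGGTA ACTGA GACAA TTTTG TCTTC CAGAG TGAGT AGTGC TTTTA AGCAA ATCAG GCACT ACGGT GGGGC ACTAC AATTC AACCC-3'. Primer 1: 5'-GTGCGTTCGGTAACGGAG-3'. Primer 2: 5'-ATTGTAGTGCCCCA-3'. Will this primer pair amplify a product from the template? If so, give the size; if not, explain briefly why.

No product — primer 1 has no binding site in the template.

Primer 1 (GTGCGTTCGGTAACGGAG) does not match the top strand, and its reverse complement CTCCGTTACCGAACGCAC does not match either.
With no annealing site for primer 1, no amplification occurs.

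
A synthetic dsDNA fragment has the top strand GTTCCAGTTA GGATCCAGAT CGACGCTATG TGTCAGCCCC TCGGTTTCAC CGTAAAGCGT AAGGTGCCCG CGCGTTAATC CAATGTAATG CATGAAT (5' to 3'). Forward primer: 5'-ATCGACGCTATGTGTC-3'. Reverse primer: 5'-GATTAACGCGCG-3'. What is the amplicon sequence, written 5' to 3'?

5'-ATCGACGCTATGTGTCAGCCCCTCGGTTTCACCGTAAAGCGTAAGGTGCCCGCGCGTTAATC-3'

The forward primer matches the template at positions 19–34.
The reverse primer's reverse complement is CGCGCGTTAATC, which matches the template at positions 69–80.
The product is the template from position 19 through 80 (62 bp).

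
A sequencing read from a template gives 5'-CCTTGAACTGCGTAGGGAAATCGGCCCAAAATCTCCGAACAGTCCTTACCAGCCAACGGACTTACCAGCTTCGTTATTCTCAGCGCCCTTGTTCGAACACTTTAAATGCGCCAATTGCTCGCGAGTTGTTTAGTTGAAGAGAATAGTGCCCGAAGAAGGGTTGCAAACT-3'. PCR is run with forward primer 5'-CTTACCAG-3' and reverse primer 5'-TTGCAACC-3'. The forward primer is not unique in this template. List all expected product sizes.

The forward primer CTTACCAG matches the top strand at positions 45–52, 61–68.
The reverse primer's reverse complement is GGTTGCAA, matching at positions 159–166.
Each forward site pairs with the reverse site to give a product ending at position 166: sizes 122, 106 bp.

122 bp, 106 bp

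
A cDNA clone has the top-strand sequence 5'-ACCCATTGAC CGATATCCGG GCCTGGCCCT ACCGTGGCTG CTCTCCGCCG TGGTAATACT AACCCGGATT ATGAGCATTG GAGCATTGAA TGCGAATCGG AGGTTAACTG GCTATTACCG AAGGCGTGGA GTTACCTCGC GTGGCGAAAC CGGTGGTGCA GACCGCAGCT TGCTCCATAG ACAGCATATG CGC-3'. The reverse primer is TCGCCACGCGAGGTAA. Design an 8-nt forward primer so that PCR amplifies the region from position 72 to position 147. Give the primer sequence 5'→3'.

5'-TGAGCATT-3'

The reverse primer's reverse complement TTACCTCGCGTGGCGA matches the template at positions 132–147; the product starts at position 72.
The forward primer is identical to the top strand over positions 72–79: TGAGCATT.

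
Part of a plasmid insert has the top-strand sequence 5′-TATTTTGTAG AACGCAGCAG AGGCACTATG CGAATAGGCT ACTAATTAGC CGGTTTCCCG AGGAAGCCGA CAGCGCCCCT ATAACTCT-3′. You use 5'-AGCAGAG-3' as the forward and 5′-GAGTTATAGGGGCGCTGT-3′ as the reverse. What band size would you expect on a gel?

Forward primer AGCAGAG is found on the top strand at positions 16–22.
The reverse primer's reverse complement is ACAGCGCCCCTATAACTC, which matches the template at positions 70–87.
The product runs from position 16 to position 87, so its length is 87 − 16 + 1 = 72 bp.

72 bp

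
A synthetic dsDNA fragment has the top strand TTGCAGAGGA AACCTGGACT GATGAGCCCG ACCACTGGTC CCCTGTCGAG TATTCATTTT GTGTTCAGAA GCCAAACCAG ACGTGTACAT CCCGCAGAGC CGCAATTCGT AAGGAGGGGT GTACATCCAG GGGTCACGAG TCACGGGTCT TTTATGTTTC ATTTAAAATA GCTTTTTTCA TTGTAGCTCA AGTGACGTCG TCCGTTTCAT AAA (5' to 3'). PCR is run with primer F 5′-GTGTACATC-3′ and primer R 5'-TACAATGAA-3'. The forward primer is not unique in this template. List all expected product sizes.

The forward primer GTGTACATC matches the top strand at positions 83–91, 119–127.
The reverse primer's reverse complement is TTCATTGTA, matching at positions 177–185.
Each forward site pairs with the reverse site to give a product ending at position 185: sizes 103, 67 bp.

103 bp, 67 bp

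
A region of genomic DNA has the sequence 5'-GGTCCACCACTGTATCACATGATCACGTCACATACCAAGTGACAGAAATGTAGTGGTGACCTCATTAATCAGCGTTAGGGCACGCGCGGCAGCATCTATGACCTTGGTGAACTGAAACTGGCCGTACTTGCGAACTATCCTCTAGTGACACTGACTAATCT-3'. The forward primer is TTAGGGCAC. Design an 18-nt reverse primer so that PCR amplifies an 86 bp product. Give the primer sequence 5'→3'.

The forward primer binds at positions 75–83, so an 86 bp product ends at position 75 + 86 − 1 = 160.
The reverse primer anneals to the top strand over positions 143–160, i.e. to TAGTGACACTGACTAATC.
Its sequence written 5'→3' is the reverse complement: GATTAGTCAGTGTCACTA.

5'-GATTAGTCAGTGTCACTA-3'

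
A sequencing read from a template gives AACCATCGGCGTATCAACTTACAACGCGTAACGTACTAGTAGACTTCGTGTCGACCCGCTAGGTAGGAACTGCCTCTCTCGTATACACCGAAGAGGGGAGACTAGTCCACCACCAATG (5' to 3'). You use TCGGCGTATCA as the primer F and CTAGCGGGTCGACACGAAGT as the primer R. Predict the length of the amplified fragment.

Scanning the template, TCGGCGTATCA occurs at positions 6–16; this primer anneals to the bottom strand there with its 3' end pointing downstream.
The reverse primer's reverse complement is ACTTCGTGTCGACCCGCTAG, which matches the template at positions 43–62.
Product length = (reverse-primer end) − (forward-primer start) + 1 = 62 − 6 + 1 = 57 bp.

57 bp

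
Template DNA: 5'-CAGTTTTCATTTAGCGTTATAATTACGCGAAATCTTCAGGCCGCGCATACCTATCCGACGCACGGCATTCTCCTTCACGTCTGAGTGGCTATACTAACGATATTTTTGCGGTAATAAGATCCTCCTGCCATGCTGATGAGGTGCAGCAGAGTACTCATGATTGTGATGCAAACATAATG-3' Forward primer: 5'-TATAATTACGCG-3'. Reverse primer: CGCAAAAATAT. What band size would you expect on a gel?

93 bp

The forward primer matches the template at positions 18–29.
The reverse primer's reverse complement is ATATTTTTGCG, which matches the template at positions 100–110.
Product length = (reverse-primer end) − (forward-primer start) + 1 = 110 − 18 + 1 = 93 bp.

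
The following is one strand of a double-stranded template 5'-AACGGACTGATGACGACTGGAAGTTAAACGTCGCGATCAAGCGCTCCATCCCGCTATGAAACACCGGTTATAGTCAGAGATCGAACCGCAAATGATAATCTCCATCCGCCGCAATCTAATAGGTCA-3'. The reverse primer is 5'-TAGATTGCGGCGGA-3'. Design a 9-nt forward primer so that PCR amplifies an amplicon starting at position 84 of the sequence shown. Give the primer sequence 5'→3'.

5'-AACCGCAAA-3'

The reverse primer's reverse complement TCCGCCGCAATCTA matches the template at positions 105–118; the product starts at position 84.
The forward primer is identical to the top strand over positions 84–92: AACCGCAAA.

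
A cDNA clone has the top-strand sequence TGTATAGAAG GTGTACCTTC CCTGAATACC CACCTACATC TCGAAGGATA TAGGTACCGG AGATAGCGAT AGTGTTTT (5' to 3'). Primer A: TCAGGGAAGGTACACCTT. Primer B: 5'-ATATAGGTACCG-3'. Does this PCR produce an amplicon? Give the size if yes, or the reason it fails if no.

No product — the primers' 3' ends point away from each other.

Primer A (TCAGGGAAGGTACACCTT) has reverse complement AAGGTGTACCTTCCCTGA, which matches the top strand at positions 8–25; primer A anneals to the top strand there with its 3' end pointing upstream toward position 8.
Primer B (ATATAGGTACCG) matches the top strand directly at positions 48–59; it anneals to the bottom strand with its 3' end pointing downstream toward position 59.
The 3' ends diverge (primer A extends toward position 1, primer B toward position 78), so the primers never converge on a shared product.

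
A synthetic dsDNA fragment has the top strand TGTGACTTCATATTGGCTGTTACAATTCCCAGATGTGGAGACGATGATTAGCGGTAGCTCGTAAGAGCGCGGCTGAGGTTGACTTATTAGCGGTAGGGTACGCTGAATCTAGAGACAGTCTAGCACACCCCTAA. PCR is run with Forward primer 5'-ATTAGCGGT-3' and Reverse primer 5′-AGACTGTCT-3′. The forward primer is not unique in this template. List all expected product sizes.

The forward primer ATTAGCGGT matches the top strand at positions 47–55, 86–94.
The reverse primer's reverse complement is AGACAGTCT, matching at positions 113–121.
Each forward site pairs with the reverse site to give a product ending at position 121: sizes 75, 36 bp.

75 bp, 36 bp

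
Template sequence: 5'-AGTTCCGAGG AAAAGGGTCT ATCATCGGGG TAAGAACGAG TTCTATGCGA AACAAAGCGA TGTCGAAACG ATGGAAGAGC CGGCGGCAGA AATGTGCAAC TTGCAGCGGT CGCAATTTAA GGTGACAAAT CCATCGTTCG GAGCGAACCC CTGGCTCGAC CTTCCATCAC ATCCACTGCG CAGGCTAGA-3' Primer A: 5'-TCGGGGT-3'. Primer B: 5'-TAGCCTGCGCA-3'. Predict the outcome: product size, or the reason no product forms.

Primer A (TCGGGGT) matches the top strand at positions 25–31; it acts as a forward primer.
Primer B's reverse complement is TGCGCAGGCTA, matching the top strand at positions 177–187; it acts as a reverse primer.
The 3' ends face each other across positions 25–187, giving a 163 bp product.

Yes — a 163 bp product.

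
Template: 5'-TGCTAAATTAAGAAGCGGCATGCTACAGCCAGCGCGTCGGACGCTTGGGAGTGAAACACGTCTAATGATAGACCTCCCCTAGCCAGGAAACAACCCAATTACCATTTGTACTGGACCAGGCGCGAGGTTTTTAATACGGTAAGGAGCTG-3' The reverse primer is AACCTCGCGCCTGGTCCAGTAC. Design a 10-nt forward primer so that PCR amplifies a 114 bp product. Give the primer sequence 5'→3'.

The reverse primer's reverse complement GTACTGGACCAGGCGCGAGGTT matches the template at positions 108–129, so the product ends at position 129.
A 114 bp product then starts at position 129 − 114 + 1 = 16.
The forward primer is identical to the top strand there: CGGCATGCTA.

5'-CGGCATGCTA-3'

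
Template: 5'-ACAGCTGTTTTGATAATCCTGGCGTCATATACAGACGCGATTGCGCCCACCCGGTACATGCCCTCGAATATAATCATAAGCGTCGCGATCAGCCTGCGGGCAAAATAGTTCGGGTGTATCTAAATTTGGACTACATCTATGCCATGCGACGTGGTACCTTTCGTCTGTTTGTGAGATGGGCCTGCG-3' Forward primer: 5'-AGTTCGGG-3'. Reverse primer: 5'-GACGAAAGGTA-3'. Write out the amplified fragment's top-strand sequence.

5'-AGTTCGGGTGTATCTAAATTTGGACTACATCTATGCCATGCGACGTGGTACCTTTCGTC-3'

The forward primer matches the template at positions 107–114.
Taking the reverse complement of GACGAAAGGTA gives TACCTTTCGTC, found at positions 155–165 on the template; the primer anneals here to the top strand with its 3' end pointing upstream.
The product is the template from position 107 through 165 (59 bp).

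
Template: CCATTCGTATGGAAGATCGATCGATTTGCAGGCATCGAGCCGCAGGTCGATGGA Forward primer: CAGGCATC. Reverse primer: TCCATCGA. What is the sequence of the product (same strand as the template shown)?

The forward primer matches the template at positions 29–36.
Taking the reverse complement of TCCATCGA gives TCGATGGA, found at positions 47–54 on the template; the primer anneals here to the top strand with its 3' end pointing upstream.
The product is the template from position 29 through 54 (26 bp).

5'-CAGGCATCGAGCCGCAGGTCGATGGA-3'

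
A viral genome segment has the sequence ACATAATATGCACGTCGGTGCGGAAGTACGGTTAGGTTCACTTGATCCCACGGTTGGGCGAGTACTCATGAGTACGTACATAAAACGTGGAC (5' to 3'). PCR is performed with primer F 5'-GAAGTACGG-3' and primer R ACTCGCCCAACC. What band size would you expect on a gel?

Forward primer GAAGTACGG is found on the top strand at positions 23–31.
Reverse complement of the reverse primer: GGTTGGGCGAGT. This occurs on the top strand at positions 52–63.
The product runs from position 23 to position 63, so its length is 63 − 23 + 1 = 41 bp.

41 bp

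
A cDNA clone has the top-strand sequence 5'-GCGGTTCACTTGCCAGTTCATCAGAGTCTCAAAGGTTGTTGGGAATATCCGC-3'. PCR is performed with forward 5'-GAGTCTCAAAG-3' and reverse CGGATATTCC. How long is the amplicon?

Scanning the template, GAGTCTCAAAG occurs at positions 24–34; this primer anneals to the bottom strand there with its 3' end pointing downstream.
Reverse complement of the reverse primer: GGAATATCCG. This occurs on the top strand at positions 42–51.
Amplicon spans positions 24–51: 28 bp.

28 bp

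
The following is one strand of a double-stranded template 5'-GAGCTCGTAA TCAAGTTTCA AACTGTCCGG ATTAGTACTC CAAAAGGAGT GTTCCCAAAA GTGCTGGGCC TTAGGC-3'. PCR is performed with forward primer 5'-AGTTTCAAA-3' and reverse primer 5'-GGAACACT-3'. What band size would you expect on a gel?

Scanning the template, AGTTTCAAA occurs at positions 14–22; this primer anneals to the bottom strand there with its 3' end pointing downstream.
Taking the reverse complement of GGAACACT gives AGTGTTCC, found at positions 48–55 on the template; the primer anneals here to the top strand with its 3' end pointing upstream.
Amplicon spans positions 14–55: 42 bp.

42 bp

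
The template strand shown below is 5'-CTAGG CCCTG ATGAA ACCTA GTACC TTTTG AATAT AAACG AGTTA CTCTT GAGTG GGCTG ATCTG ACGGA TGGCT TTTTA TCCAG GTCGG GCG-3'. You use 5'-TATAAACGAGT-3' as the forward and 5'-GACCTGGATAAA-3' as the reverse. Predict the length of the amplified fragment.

Forward primer TATAAACGAGT is found on the top strand at positions 33–43.
The reverse primer's reverse complement is TTTATCCAGGTC, which matches the template at positions 77–88.
Amplicon spans positions 33–88: 56 bp.

56 bp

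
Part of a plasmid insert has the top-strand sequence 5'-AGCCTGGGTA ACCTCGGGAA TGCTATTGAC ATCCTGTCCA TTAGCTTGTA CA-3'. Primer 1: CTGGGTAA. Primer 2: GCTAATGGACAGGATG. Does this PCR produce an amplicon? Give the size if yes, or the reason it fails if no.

Primer 1 (CTGGGTAA) matches the top strand at positions 4–11; it acts as a forward primer.
Primer 2's reverse complement is CATCCTGTCCATTAGC, matching the top strand at positions 30–45; it acts as a reverse primer.
The 3' ends face each other across positions 4–45, giving a 42 bp product.

Yes — a 42 bp product.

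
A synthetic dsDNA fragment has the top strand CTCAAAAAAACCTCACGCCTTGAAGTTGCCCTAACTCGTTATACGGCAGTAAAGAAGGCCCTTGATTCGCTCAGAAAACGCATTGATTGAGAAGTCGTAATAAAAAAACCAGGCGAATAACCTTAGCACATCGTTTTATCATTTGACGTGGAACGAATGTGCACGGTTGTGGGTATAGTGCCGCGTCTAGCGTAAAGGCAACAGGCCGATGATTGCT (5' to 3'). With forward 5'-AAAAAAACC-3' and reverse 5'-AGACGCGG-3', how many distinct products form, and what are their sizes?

The forward primer AAAAAAACC matches the top strand at positions 4–12, 102–110.
The reverse primer's reverse complement is CCGCGTCT, matching at positions 181–188.
Each forward site pairs with the reverse site to give a product ending at position 188: sizes 185, 87 bp.

Two products: 185 bp, 87 bp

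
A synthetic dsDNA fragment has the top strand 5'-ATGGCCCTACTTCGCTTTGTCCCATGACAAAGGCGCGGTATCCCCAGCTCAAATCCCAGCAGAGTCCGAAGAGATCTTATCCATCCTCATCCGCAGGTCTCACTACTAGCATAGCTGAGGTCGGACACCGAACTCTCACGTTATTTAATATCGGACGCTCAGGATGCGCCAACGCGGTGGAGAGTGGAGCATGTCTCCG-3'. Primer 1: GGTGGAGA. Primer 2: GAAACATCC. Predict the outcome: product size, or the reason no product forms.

No product — primer 2 has no binding site in the template.

Primer 2 (GAAACATCC) does not match the top strand, and its reverse complement GGATGTTTC does not match either.
With no annealing site for primer 2, no amplification occurs.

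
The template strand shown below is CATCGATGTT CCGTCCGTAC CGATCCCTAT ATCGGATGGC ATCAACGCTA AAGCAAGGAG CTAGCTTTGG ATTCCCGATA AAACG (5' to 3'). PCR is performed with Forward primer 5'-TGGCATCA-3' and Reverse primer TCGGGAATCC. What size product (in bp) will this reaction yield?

42 bp

Scanning the template, TGGCATCA occurs at positions 37–44; this primer anneals to the bottom strand there with its 3' end pointing downstream.
Taking the reverse complement of TCGGGAATCC gives GGATTCCCGA, found at positions 69–78 on the template; the primer anneals here to the top strand with its 3' end pointing upstream.
The product runs from position 37 to position 78, so its length is 78 − 37 + 1 = 42 bp.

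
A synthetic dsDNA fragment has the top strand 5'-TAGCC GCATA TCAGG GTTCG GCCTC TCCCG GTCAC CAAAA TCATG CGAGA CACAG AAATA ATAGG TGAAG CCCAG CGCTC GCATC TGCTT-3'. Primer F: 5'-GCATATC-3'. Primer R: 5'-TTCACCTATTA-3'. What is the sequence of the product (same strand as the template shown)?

5'-GCATATCAGGGTTCGGCCTCTCCCGGTCACCAAAATCATGCGAGACACAGAAATAATAGGTGAA-3'

The forward primer matches the template at positions 6–12.
Taking the reverse complement of TTCACCTATTA gives TAATAGGTGAA, found at positions 59–69 on the template; the primer anneals here to the top strand with its 3' end pointing upstream.
The product is the template from position 6 through 69 (64 bp).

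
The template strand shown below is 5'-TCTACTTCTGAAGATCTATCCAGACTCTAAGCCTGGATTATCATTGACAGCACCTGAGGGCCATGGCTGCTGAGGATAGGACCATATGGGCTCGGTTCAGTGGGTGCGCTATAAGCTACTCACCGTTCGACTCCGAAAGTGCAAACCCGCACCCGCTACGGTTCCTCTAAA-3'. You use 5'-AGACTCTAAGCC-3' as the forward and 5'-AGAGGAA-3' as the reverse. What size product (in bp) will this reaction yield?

The forward primer matches the template at positions 22–33.
Taking the reverse complement of AGAGGAA gives TTCCTCT, found at positions 162–168 on the template; the primer anneals here to the top strand with its 3' end pointing upstream.
The product runs from position 22 to position 168, so its length is 168 − 22 + 1 = 147 bp.

147 bp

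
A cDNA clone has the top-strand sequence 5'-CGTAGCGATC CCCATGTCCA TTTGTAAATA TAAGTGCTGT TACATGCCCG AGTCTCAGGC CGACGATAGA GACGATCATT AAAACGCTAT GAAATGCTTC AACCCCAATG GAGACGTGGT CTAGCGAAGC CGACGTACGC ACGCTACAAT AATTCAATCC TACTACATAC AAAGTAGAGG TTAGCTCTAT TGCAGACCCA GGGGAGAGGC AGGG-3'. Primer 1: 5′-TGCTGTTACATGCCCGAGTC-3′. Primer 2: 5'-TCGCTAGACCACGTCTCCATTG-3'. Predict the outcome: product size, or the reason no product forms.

Primer 1 (TGCTGTTACATGCCCGAGTC) matches the top strand at positions 35–54; it acts as a forward primer.
Primer 2's reverse complement is CAATGGAGACGTGGTCTAGCGA, matching the top strand at positions 106–127; it acts as a reverse primer.
The 3' ends face each other across positions 35–127, giving a 93 bp product.

Yes — a 93 bp product.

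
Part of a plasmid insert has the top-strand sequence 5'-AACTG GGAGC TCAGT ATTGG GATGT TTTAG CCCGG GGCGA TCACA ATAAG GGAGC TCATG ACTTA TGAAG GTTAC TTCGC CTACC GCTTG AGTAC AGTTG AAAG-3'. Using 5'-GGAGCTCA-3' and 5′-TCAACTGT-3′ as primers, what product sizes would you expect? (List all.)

The forward primer GGAGCTCA matches the top strand at positions 6–13, 51–58.
The reverse primer's reverse complement is ACAGTTGA, matching at positions 94–101.
Each forward site pairs with the reverse site to give a product ending at position 101: sizes 96, 51 bp.

96 bp, 51 bp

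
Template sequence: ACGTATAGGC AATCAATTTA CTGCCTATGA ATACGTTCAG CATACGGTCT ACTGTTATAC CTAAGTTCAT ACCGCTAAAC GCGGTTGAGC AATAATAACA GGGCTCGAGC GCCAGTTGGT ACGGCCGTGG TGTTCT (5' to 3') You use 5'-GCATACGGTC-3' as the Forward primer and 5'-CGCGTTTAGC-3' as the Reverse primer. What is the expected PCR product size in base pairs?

44 bp

Scanning the template, GCATACGGTC occurs at positions 40–49; this primer anneals to the bottom strand there with its 3' end pointing downstream.
Reverse complement of the reverse primer: GCTAAACGCG. This occurs on the top strand at positions 74–83.
Product length = (reverse-primer end) − (forward-primer start) + 1 = 83 − 40 + 1 = 44 bp.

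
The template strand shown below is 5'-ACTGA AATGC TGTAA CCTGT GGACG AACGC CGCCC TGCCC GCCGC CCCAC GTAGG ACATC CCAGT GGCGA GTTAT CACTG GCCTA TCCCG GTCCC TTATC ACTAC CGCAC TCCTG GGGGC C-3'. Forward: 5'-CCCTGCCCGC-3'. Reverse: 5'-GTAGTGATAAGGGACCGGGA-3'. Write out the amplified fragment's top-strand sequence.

Scanning the template, CCCTGCCCGC occurs at positions 33–42; this primer anneals to the bottom strand there with its 3' end pointing downstream.
Reverse complement of the reverse primer: TCCCGGTCCCTTATCACTAC. This occurs on the top strand at positions 86–105.
The product is the template from position 33 through 105 (73 bp).

5'-CCCTGCCCGCCGCCCCACGTAGGACATCCCAGTGGCGAGTTATCACTGGCCTATCCCGGTCCCTTATCACTAC-3'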